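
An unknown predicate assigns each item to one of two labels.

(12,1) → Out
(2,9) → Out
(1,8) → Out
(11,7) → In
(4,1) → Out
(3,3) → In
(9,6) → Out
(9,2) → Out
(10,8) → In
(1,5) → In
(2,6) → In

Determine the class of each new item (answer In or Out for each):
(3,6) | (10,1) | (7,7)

The distinguishing property — sum is even — holds for all the 'In' cases and none of the 'Out' cases.
(3,6): Out (3+6 = 9). (10,1): Out (10+1 = 11). (7,7): In (7+7 = 14).

Out, Out, In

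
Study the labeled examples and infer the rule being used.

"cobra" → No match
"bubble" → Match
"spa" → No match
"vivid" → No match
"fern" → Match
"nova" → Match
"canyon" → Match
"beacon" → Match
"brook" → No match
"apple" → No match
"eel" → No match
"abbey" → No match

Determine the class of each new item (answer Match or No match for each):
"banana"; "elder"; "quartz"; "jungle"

Rule: even length. This holds for each 'Match' example and fails for each 'No match' one.
"banana" — length 6, hence Match. "elder" — length 5, hence No match. "quartz" — length 6, hence Match. "jungle" — length 6, hence Match.

Match, No match, Match, Match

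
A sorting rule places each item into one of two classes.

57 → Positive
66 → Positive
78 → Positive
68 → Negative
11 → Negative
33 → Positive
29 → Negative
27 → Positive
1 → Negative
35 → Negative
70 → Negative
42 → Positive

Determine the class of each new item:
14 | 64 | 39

Negative, Negative, Positive

'Positive' ⟺ multiple of 3.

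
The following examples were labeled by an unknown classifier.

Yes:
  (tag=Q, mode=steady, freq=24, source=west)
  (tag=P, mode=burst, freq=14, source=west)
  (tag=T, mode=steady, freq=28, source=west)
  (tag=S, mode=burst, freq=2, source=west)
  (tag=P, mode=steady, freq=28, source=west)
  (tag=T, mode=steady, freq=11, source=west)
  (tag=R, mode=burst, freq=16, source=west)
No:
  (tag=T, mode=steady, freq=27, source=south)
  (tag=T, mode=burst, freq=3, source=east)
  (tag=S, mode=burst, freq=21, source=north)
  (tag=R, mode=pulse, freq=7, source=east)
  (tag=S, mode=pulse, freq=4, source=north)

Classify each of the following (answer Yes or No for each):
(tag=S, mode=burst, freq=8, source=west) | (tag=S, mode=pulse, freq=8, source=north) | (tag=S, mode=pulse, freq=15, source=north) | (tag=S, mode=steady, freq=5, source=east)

Looking at the examples, the only property every 'Yes' case has and every 'No' case lacks is: source is west.

Yes, No, No, No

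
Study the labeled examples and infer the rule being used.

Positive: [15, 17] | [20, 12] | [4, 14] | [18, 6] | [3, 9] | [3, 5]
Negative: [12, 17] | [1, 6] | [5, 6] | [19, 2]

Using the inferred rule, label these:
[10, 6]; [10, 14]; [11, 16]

Positive, Positive, Negative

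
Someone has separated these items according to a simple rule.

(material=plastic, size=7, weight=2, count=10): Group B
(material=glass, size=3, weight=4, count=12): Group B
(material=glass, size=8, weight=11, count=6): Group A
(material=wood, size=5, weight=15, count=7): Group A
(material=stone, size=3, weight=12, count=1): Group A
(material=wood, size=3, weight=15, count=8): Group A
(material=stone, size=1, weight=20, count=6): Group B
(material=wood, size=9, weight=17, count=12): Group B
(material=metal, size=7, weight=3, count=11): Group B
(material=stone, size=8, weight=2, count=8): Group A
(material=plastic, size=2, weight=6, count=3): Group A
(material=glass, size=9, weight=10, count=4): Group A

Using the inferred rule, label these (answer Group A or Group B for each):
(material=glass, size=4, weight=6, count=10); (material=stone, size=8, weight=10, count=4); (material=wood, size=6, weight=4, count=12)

Group B, Group A, Group B

The distinguishing property — count ≤ 8 AND size ≥ 2 — holds for all the 'Group A' cases and none of the 'Group B' cases.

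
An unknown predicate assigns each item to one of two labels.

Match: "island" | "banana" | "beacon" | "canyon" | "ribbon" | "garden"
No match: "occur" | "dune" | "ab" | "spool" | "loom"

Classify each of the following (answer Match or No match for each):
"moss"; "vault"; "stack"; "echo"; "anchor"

No match, No match, No match, No match, Match

One predicate separates the groups cleanly: length 6.
"moss" → length 4 → No match.
"vault" → length 5 → No match.
"stack" → length 5 → No match.
"echo" → length 4 → No match.
"anchor" → length 6 → Match.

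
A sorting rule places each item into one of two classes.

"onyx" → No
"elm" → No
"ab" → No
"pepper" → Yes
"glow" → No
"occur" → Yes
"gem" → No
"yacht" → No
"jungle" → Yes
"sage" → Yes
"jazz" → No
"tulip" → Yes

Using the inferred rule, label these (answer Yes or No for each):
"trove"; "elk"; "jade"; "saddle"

Yes, No, Yes, Yes

The distinguishing property — has ≥ 2 vowels — holds for all the 'Yes' cases and none of the 'No' cases.
"trove": 2 vowels, meets the rule → Yes.
"elk": 1 vowel, does not fit → No.
"jade": 2 vowels, meets the rule → Yes.
"saddle": 2 vowels, meets the rule → Yes.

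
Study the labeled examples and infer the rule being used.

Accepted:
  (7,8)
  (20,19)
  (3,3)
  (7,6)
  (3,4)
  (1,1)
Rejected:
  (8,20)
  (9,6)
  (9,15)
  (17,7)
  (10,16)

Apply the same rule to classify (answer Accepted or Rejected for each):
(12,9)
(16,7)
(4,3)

The common property of the 'Accepted' items is: |first − second| ≤ 1. No 'Rejected' item has it.
Rejected: (12,9), since |12−9| = 3. Rejected: (16,7), since |16−7| = 9. Accepted: (4,3), since |4−3| = 1.

Rejected, Rejected, Accepted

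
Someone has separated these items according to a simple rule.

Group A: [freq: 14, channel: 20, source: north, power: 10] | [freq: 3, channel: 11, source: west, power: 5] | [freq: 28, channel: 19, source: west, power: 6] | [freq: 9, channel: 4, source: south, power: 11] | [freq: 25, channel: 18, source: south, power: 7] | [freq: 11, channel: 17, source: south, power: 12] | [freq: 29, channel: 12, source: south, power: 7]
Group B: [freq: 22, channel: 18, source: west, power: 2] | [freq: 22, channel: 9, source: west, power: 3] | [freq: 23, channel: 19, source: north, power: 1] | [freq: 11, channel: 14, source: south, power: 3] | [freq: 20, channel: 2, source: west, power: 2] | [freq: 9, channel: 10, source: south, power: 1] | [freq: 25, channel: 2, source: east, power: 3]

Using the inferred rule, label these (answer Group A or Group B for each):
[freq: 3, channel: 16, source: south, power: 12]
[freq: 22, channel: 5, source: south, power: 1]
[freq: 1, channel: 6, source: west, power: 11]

Group A, Group B, Group A

The classifier is using: power ≥ 5.
[freq: 3, channel: 16, source: south, power: 12] → power = 12 → Group A. [freq: 22, channel: 5, source: south, power: 1] → power = 1 → Group B. [freq: 1, channel: 6, source: west, power: 11] → power = 11 → Group A.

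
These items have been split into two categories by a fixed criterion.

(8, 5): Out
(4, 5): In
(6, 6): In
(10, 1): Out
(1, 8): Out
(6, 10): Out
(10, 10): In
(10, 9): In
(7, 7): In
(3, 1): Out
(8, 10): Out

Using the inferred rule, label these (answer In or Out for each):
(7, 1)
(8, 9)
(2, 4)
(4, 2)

The distinguishing property — |first − second| ≤ 1 — holds for all the 'In' cases and none of the 'Out' cases.
(7, 1): |7−1| = 6 — does not fit, so Out.
(8, 9): |8−9| = 1 — checks out, so In.
(2, 4): |2−4| = 2 — does not fit, so Out.
(4, 2): |4−2| = 2 — does not fit, so Out.

Out, In, Out, Out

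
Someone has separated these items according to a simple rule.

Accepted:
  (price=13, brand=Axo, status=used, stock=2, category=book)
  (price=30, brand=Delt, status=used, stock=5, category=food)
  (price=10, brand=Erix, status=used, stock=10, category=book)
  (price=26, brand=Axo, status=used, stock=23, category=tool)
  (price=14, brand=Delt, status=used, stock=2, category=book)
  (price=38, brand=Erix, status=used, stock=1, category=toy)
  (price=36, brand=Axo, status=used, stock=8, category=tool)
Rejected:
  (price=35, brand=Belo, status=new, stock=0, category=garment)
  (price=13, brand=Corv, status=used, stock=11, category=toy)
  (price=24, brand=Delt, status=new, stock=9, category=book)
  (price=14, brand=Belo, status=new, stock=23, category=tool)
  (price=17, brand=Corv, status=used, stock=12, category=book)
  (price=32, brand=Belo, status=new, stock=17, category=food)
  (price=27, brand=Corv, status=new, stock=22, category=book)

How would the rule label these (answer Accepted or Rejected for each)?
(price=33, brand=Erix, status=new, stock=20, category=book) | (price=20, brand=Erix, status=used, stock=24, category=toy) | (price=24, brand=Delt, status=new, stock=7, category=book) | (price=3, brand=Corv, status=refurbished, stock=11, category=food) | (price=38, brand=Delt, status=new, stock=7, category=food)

Rejected, Accepted, Rejected, Rejected, Rejected

Every 'Accepted' example satisfies: brand is not Corv AND status is used. None of the 'Rejected' examples do.
(price=33, brand=Erix, status=new, stock=20, category=book): Rejected (brand is Erix, status is new). (price=20, brand=Erix, status=used, stock=24, category=toy): Accepted (brand is Erix, status is used). (price=24, brand=Delt, status=new, stock=7, category=book): Rejected (brand is Delt, status is new). (price=3, brand=Corv, status=refurbished, stock=11, category=food): Rejected (brand is Corv, status is refurbished). (price=38, brand=Delt, status=new, stock=7, category=food): Rejected (brand is Delt, status is new).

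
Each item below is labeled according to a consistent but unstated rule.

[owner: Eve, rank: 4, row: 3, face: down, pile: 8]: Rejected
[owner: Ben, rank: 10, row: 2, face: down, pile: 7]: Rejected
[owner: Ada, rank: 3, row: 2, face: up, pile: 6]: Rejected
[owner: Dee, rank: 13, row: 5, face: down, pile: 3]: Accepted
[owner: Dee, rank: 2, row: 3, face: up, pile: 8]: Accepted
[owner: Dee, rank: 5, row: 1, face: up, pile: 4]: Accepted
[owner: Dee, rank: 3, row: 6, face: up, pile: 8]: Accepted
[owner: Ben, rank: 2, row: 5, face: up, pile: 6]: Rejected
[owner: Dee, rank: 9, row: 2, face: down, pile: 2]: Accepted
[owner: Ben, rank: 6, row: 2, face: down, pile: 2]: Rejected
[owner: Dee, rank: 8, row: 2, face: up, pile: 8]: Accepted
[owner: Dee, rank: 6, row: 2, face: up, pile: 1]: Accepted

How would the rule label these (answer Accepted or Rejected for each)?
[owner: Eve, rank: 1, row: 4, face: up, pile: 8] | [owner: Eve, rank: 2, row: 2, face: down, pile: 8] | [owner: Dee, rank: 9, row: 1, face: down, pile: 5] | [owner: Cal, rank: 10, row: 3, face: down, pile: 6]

'Accepted' ⟺ owner is Dee.
[owner: Eve, rank: 1, row: 4, face: up, pile: 8]: owner is Eve — does not fit, so Rejected. [owner: Eve, rank: 2, row: 2, face: down, pile: 8]: owner is Eve — does not fit, so Rejected. [owner: Dee, rank: 9, row: 1, face: down, pile: 5]: owner is Dee — has this property, so Accepted. [owner: Cal, rank: 10, row: 3, face: down, pile: 6]: owner is Cal — does not fit, so Rejected.

Rejected, Rejected, Accepted, Rejected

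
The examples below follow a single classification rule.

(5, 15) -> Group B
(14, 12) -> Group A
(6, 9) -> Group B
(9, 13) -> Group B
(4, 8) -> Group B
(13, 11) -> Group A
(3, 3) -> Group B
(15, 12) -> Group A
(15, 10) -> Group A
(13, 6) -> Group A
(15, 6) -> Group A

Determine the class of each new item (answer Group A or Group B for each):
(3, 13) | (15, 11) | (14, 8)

Group B, Group A, Group A

The distinguishing property — first > second — holds for all the 'Group A' cases and none of the 'Group B' cases.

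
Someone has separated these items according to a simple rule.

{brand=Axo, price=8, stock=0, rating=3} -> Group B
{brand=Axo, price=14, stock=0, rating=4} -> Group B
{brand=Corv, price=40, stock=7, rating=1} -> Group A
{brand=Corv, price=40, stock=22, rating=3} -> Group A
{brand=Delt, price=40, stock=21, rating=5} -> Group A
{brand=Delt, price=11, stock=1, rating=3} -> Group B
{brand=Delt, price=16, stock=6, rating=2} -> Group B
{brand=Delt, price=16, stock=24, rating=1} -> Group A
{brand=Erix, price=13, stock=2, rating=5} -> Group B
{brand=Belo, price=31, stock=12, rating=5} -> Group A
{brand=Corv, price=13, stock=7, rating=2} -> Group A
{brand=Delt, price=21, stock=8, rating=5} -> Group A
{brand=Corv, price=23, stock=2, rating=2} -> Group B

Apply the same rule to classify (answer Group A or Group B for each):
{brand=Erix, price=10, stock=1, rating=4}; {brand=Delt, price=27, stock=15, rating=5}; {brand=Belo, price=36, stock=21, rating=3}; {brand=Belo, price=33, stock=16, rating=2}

'Group A' ⟺ stock ≥ 7.
{brand=Erix, price=10, stock=1, rating=4} → stock = 1 → Group B. {brand=Delt, price=27, stock=15, rating=5} → stock = 15 → Group A. {brand=Belo, price=36, stock=21, rating=3} → stock = 21 → Group A. {brand=Belo, price=33, stock=16, rating=2} → stock = 16 → Group A.

Group B, Group A, Group A, Group A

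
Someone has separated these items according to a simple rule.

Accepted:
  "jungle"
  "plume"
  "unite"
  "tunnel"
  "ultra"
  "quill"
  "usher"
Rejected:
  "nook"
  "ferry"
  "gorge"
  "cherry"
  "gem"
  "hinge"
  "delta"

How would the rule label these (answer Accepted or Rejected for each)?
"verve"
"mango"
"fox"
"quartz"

Checking candidate rules against both groups, what survives is: contains 'u'.
"verve": no 'u' — does not pass, so Rejected.
"mango": no 'u' — does not pass, so Rejected.
"fox": no 'u' — does not pass, so Rejected.
"quartz": has 'u' — has this property, so Accepted.

Rejected, Rejected, Rejected, Accepted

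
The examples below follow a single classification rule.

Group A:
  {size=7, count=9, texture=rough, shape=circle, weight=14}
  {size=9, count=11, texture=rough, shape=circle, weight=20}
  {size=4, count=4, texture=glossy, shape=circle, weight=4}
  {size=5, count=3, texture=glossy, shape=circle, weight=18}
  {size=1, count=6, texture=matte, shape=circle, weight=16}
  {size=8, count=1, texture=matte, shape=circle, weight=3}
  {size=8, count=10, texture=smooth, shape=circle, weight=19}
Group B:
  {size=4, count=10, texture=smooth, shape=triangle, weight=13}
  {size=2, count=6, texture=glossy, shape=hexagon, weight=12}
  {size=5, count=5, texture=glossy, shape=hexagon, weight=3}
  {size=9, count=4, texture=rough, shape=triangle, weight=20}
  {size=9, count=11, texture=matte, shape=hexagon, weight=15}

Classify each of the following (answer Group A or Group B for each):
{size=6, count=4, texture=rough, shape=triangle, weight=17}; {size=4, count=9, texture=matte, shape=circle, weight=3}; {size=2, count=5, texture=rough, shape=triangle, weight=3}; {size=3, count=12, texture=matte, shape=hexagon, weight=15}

Group B, Group A, Group B, Group B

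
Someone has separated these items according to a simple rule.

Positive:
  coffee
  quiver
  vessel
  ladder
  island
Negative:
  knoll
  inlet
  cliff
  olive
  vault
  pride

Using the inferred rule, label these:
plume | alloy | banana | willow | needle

Negative, Negative, Positive, Positive, Positive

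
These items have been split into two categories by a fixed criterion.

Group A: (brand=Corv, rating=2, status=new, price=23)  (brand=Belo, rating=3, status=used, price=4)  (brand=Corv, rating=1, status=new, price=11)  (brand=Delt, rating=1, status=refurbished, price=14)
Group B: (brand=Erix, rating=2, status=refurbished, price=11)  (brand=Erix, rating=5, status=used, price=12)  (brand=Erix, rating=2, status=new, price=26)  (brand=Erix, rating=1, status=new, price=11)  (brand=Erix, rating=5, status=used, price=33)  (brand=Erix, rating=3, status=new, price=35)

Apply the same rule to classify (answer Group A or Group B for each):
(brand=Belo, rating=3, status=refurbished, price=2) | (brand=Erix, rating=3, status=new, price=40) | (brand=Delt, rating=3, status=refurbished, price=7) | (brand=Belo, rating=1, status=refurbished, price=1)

Group A, Group B, Group A, Group A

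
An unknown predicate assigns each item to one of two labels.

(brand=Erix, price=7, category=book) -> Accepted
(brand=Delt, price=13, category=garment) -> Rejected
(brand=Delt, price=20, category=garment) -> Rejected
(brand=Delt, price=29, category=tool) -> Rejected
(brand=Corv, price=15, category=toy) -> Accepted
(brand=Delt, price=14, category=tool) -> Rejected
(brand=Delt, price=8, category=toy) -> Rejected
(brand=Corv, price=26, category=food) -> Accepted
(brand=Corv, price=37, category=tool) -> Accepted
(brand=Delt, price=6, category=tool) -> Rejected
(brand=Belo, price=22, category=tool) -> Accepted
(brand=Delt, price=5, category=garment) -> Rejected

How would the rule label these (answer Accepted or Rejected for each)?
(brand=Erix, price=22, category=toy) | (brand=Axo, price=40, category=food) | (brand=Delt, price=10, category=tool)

Comparing the two groups points to one rule — brand is not Delt.

Accepted, Accepted, Rejected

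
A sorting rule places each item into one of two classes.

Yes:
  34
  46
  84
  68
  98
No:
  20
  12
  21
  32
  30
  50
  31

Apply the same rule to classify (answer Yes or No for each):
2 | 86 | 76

No, Yes, Yes

Every 'Yes' example satisfies: digit sum ≥ 6. None of the 'No' examples do.
2 → digit sum 2 → No.
86 → digit sum 8+6 = 14 → Yes.
76 → digit sum 7+6 = 13 → Yes.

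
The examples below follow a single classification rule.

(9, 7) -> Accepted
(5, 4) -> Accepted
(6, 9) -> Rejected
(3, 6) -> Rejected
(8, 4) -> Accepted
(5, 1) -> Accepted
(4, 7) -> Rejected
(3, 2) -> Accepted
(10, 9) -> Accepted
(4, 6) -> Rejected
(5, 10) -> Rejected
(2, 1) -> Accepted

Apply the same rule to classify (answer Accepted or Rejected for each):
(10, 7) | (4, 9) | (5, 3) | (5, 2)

Accepted, Rejected, Accepted, Accepted

The simplest hypothesis consistent with all the labels is: first > second.
(10, 7) → 10 > 7 → Accepted.
(4, 9) → 4 < 9 → Rejected.
(5, 3) → 5 > 3 → Accepted.
(5, 2) → 5 > 2 → Accepted.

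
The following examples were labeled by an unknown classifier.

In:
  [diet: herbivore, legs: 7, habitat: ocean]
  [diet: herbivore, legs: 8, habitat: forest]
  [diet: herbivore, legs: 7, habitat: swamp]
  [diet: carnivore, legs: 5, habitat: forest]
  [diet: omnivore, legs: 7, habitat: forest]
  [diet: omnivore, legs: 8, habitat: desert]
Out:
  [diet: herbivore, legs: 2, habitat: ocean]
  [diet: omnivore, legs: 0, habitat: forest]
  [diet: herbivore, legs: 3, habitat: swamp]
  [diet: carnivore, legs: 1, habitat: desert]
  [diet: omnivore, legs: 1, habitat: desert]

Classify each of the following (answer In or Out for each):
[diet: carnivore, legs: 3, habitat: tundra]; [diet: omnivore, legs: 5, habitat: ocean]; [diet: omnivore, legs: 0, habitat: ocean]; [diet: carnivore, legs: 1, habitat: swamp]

Out, In, Out, Out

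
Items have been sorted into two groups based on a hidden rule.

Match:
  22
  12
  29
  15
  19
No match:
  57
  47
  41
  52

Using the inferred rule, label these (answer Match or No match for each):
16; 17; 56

Every 'Match' example satisfies: at most 29. None of the 'No match' examples do.
16: 16 ≤ 29, satisfies this → Match.
17: 17 ≤ 29, satisfies this → Match.
56: 56 > 29, does not fit → No match.

Match, Match, No match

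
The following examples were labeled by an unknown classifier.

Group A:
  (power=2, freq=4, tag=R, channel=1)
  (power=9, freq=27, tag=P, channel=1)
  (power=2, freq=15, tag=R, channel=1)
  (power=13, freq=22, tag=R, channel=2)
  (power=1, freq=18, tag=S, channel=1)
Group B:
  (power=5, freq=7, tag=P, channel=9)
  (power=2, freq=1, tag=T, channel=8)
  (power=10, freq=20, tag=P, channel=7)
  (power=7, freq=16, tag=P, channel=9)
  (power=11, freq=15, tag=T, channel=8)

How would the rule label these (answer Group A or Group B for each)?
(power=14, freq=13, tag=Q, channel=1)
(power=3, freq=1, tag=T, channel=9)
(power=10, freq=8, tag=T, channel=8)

A rule that fits every label: channel ≤ 2 — true of each 'Group A' example, false of each 'Group B' one.
(power=14, freq=13, tag=Q, channel=1): Group A (channel = 1).
(power=3, freq=1, tag=T, channel=9): Group B (channel = 9).
(power=10, freq=8, tag=T, channel=8): Group B (channel = 8).

Group A, Group B, Group B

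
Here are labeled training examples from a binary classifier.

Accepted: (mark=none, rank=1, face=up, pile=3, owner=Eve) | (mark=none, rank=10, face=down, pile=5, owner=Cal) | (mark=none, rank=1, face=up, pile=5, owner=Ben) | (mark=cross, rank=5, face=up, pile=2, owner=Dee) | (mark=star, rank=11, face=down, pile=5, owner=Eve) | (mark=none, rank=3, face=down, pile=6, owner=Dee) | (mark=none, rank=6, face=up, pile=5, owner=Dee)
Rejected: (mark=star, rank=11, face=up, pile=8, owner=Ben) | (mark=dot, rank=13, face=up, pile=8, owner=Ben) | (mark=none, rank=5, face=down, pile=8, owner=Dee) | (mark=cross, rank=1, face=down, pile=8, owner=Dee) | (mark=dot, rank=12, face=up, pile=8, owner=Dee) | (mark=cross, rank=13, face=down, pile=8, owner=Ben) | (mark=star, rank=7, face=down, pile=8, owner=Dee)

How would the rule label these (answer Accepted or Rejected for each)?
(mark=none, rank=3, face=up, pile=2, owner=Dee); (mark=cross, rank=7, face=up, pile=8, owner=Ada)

Accepted, Rejected

The simplest hypothesis consistent with all the labels is: pile ≤ 6.
(mark=none, rank=3, face=up, pile=2, owner=Dee) → pile = 2 → Accepted. (mark=cross, rank=7, face=up, pile=8, owner=Ada) → pile = 8 → Rejected.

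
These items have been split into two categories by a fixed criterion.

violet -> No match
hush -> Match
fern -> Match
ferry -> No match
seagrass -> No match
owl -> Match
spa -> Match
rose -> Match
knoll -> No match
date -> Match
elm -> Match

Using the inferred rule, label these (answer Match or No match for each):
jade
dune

The common property of the 'Match' items is: length ≤ 4. No 'No match' item has it.
jade → length 4 → Match. dune → length 4 → Match.

Match, Match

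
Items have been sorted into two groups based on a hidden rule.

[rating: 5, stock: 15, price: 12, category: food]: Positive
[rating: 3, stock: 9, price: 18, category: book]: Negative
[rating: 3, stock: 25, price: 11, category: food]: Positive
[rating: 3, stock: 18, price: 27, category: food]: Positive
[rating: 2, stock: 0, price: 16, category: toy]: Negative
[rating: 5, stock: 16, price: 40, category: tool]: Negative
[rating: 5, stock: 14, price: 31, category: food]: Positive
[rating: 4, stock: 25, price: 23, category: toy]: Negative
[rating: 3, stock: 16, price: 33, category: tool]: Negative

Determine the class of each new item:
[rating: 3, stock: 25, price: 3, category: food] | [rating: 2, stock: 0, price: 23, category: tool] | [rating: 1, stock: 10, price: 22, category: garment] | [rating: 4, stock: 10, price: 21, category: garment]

The pattern is that an item is 'Positive' exactly when: category is food.
[rating: 3, stock: 25, price: 3, category: food]: category is food — satisfies this, so Positive. [rating: 2, stock: 0, price: 23, category: tool]: category is tool — doesn't qualify, so Negative. [rating: 1, stock: 10, price: 22, category: garment]: category is garment — doesn't qualify, so Negative. [rating: 4, stock: 10, price: 21, category: garment]: category is garment — doesn't qualify, so Negative.

Positive, Negative, Negative, Negative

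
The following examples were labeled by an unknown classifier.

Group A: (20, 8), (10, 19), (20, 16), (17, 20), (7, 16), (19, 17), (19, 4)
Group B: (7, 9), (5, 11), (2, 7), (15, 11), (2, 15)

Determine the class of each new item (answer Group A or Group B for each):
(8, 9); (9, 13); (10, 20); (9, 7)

All 'Group A' examples share one property — max ≥ 16 — and every 'Group B' example lacks it.
(8, 9): max 9, does not pass → Group B. (9, 13): max 13, does not pass → Group B. (10, 20): max 20, satisfies this → Group A. (9, 7): max 9, does not pass → Group B.

Group B, Group B, Group A, Group B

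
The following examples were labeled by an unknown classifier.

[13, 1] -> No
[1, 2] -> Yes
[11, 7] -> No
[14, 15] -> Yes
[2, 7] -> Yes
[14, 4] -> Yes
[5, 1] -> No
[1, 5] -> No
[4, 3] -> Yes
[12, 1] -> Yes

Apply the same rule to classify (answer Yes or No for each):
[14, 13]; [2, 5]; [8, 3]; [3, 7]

Yes, Yes, Yes, No

Checking candidate rules against both groups, what survives is: product is even.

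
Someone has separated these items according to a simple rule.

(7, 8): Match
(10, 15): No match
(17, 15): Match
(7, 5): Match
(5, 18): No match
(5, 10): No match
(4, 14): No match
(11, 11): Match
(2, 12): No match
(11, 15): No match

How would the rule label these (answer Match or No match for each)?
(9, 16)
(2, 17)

The classifier is using: |first − second| ≤ 2.
(9, 16) — |9−16| = 7, hence No match. (2, 17) — |2−17| = 15, hence No match.

No match, No match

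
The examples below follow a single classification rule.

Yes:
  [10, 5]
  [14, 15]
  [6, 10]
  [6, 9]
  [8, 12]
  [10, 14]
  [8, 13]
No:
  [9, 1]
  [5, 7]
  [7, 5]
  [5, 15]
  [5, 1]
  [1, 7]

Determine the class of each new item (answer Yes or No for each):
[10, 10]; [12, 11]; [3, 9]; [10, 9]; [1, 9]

The simplest hypothesis consistent with all the labels is: first is even.

Yes, Yes, No, Yes, No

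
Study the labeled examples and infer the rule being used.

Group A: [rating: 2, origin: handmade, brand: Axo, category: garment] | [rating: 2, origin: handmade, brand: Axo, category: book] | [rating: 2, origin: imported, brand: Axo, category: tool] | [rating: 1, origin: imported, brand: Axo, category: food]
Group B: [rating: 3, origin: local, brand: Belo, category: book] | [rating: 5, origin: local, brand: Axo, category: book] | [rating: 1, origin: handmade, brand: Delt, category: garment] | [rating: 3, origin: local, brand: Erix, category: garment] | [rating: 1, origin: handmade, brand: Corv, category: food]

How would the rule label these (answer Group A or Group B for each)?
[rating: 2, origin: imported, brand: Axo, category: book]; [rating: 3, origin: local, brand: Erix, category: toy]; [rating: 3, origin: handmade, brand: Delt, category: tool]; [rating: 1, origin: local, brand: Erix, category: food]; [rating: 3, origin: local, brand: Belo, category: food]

The classifier is using: brand is Axo AND rating ≤ 2.
[rating: 2, origin: imported, brand: Axo, category: book]: brand is Axo, rating = 2, matches → Group A.
[rating: 3, origin: local, brand: Erix, category: toy]: brand is Erix, rating = 3, doesn't qualify → Group B.
[rating: 3, origin: handmade, brand: Delt, category: tool]: brand is Delt, rating = 3, doesn't qualify → Group B.
[rating: 1, origin: local, brand: Erix, category: food]: brand is Erix, rating = 1, doesn't qualify → Group B.
[rating: 3, origin: local, brand: Belo, category: food]: brand is Belo, rating = 3, doesn't qualify → Group B.

Group A, Group B, Group B, Group B, Group B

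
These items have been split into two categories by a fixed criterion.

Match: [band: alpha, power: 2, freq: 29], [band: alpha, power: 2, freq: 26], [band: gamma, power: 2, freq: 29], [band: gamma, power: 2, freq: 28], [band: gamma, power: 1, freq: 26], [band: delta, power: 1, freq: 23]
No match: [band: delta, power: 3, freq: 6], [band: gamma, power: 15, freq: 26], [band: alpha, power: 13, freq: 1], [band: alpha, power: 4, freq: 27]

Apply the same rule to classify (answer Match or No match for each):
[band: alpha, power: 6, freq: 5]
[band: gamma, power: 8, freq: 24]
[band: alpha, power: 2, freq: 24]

The distinguishing property — power ≤ 2 — holds for all the 'Match' cases and none of the 'No match' cases.

No match, No match, Match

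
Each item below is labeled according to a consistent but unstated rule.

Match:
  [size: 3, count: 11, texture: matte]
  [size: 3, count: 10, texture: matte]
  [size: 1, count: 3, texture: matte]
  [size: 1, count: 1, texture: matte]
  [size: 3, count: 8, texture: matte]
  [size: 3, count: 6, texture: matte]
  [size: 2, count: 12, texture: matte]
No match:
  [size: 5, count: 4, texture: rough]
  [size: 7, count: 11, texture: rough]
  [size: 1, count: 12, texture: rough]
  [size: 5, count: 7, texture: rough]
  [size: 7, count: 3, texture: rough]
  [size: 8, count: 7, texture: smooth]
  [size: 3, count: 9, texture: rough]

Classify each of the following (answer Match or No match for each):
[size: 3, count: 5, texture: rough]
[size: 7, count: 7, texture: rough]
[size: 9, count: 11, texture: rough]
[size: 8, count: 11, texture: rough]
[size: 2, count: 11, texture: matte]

The classifier is using: texture is matte.
No match: [size: 3, count: 5, texture: rough], since texture is rough. No match: [size: 7, count: 7, texture: rough], since texture is rough. No match: [size: 9, count: 11, texture: rough], since texture is rough. No match: [size: 8, count: 11, texture: rough], since texture is rough. Match: [size: 2, count: 11, texture: matte], since texture is matte.

No match, No match, No match, No match, Match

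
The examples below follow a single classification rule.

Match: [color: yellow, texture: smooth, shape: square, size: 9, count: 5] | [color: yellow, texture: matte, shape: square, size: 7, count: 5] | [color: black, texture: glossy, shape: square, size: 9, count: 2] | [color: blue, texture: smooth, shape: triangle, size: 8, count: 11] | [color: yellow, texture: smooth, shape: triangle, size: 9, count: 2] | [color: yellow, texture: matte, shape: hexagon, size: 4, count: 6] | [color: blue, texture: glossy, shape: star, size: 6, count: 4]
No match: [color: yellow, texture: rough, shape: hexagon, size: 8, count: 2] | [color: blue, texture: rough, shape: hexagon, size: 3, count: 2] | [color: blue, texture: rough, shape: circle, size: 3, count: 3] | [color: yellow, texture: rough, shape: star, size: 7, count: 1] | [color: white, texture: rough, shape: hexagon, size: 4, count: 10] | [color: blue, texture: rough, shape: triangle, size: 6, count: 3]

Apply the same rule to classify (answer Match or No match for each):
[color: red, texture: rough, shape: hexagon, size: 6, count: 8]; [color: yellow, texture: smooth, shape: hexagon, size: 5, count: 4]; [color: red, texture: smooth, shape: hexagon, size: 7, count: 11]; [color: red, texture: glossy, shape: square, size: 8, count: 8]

One predicate separates the groups cleanly: texture is not rough.

No match, Match, Match, Match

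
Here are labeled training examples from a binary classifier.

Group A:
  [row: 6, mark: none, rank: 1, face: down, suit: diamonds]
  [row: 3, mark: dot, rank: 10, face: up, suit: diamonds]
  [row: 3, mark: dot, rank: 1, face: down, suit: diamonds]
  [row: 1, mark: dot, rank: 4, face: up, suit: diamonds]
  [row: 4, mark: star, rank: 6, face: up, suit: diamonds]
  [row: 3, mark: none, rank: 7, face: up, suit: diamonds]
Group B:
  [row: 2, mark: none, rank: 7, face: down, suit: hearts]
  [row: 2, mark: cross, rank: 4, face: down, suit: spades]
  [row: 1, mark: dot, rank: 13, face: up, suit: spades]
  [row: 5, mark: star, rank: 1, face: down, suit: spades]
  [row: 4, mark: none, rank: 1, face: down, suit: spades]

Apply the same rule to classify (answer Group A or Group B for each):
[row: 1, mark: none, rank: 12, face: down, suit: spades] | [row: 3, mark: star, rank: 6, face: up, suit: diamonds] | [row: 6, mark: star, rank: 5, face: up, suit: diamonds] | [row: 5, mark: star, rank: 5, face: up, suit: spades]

Group B, Group A, Group A, Group B

One predicate separates the groups cleanly: suit is diamonds.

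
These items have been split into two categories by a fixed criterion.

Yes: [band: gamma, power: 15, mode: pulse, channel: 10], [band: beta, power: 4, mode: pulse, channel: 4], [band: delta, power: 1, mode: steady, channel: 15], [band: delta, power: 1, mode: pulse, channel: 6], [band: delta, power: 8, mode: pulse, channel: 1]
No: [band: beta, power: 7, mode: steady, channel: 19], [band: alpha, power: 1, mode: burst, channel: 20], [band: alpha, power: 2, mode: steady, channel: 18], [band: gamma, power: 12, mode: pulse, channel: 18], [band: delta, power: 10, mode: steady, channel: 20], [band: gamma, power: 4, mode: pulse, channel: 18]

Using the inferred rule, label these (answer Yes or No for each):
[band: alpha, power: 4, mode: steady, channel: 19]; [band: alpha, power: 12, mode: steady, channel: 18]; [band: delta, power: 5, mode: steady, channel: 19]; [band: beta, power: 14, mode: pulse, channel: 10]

No, No, No, Yes

The rule appears to be: channel ≤ 15.
[band: alpha, power: 4, mode: steady, channel: 19]: No (channel = 19). [band: alpha, power: 12, mode: steady, channel: 18]: No (channel = 18). [band: delta, power: 5, mode: steady, channel: 19]: No (channel = 19). [band: beta, power: 14, mode: pulse, channel: 10]: Yes (channel = 10).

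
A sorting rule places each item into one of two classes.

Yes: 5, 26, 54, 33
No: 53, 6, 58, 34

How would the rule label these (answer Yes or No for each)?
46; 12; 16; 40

No, Yes, No, Yes

Rule: ≡ 5 (mod 7). This holds for each 'Yes' example and fails for each 'No' one.
46: No (46 mod 7 = 4).
12: Yes (12 mod 7 = 5).
16: No (16 mod 7 = 2).
40: Yes (40 mod 7 = 5).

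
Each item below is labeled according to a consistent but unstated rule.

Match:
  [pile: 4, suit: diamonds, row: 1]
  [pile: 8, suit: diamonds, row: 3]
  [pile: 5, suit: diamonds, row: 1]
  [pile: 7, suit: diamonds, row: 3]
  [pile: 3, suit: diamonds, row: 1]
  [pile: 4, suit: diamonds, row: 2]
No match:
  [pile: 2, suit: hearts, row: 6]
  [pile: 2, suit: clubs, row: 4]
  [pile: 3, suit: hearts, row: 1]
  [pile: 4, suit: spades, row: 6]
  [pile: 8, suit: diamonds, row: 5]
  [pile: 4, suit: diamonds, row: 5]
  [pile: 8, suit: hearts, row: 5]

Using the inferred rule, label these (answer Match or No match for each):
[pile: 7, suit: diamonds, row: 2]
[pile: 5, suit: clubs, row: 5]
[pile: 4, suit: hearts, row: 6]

'Match' ⟺ suit is diamonds AND row ≤ 3.
[pile: 7, suit: diamonds, row: 2] — suit is diamonds, row = 2, hence Match. [pile: 5, suit: clubs, row: 5] — suit is clubs, row = 5, hence No match. [pile: 4, suit: hearts, row: 6] — suit is hearts, row = 6, hence No match.

Match, No match, No match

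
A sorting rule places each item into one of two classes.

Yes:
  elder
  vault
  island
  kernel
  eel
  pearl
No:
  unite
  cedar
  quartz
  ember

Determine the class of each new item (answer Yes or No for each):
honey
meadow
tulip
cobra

The distinguishing property — contains 'l' — holds for all the 'Yes' cases and none of the 'No' cases.
No: honey, since no 'l'.
No: meadow, since no 'l'.
Yes: tulip, since has 'l'.
No: cobra, since no 'l'.

No, No, Yes, No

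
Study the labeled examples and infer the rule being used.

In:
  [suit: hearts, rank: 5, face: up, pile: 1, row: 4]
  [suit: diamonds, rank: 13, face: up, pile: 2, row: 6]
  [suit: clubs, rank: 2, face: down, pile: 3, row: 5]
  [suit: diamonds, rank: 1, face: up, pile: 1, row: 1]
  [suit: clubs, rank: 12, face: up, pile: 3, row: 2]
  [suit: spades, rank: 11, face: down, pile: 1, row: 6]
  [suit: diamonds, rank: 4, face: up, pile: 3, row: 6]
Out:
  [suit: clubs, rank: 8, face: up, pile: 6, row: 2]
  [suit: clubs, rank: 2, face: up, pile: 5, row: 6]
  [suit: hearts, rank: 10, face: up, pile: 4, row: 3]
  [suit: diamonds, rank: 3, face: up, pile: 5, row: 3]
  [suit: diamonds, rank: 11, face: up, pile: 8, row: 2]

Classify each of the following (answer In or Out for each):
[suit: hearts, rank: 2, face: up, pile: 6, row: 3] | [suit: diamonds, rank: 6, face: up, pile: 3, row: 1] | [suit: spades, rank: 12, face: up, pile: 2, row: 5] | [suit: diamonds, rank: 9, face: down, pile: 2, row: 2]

A rule that fits every label: pile ≤ 3 — true of each 'In' example, false of each 'Out' one.

Out, In, In, In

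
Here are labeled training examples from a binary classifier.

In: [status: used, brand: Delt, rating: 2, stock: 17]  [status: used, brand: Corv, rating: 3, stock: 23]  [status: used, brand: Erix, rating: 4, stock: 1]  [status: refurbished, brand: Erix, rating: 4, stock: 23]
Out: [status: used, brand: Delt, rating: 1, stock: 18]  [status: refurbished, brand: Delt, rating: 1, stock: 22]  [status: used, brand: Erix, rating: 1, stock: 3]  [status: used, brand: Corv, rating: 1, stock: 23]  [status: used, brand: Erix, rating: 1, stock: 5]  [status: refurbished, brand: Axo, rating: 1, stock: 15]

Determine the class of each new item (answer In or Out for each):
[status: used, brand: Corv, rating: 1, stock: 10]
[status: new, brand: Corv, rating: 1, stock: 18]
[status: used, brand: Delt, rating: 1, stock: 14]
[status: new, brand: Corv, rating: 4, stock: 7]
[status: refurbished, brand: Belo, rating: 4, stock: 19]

The simplest hypothesis consistent with all the labels is: rating ≥ 2.
Out: [status: used, brand: Corv, rating: 1, stock: 10], since rating = 1.
Out: [status: new, brand: Corv, rating: 1, stock: 18], since rating = 1.
Out: [status: used, brand: Delt, rating: 1, stock: 14], since rating = 1.
In: [status: new, brand: Corv, rating: 4, stock: 7], since rating = 4.
In: [status: refurbished, brand: Belo, rating: 4, stock: 19], since rating = 4.

Out, Out, Out, In, In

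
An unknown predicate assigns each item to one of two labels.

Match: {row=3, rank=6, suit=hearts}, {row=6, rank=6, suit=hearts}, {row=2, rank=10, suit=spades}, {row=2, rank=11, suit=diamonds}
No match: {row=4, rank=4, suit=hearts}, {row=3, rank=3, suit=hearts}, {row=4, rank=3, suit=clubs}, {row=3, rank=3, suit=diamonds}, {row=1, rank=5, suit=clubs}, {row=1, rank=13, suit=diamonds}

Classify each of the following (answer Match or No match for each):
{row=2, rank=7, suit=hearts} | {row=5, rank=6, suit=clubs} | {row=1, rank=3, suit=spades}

Every 'Match' example satisfies: row ≥ 2 AND rank ≥ 5. None of the 'No match' examples do.
{row=2, rank=7, suit=hearts} — row = 2, rank = 7, hence Match.
{row=5, rank=6, suit=clubs} — row = 5, rank = 6, hence Match.
{row=1, rank=3, suit=spades} — row = 1, rank = 3, hence No match.

Match, Match, No match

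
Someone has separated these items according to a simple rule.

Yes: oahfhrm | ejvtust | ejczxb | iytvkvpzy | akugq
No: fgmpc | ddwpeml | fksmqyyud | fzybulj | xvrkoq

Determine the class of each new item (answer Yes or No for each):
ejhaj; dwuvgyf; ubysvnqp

The common property of the 'Yes' items is: starts with a vowel. No 'No' item has it.
ejhaj: starts with 'e', has this property → Yes. dwuvgyf: starts with 'd', does not fit → No. ubysvnqp: starts with 'u', has this property → Yes.

Yes, No, Yes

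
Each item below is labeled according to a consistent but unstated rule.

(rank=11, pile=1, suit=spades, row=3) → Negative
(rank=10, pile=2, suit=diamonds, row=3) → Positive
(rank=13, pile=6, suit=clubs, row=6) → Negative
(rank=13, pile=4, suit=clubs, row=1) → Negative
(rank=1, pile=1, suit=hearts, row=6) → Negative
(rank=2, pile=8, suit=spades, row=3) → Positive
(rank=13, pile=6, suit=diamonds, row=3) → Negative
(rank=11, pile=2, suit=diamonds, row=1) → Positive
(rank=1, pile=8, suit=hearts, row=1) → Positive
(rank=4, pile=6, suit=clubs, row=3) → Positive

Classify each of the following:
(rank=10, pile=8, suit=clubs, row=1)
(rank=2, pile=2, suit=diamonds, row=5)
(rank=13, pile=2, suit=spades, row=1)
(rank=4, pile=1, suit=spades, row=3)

Positive, Positive, Negative, Negative

Every 'Positive' example satisfies: pile ≥ 2 AND rank ≤ 11. None of the 'Negative' examples do.
(rank=10, pile=8, suit=clubs, row=1): Positive (pile = 8, rank = 10). (rank=2, pile=2, suit=diamonds, row=5): Positive (pile = 2, rank = 2). (rank=13, pile=2, suit=spades, row=1): Negative (pile = 2, rank = 13). (rank=4, pile=1, suit=spades, row=3): Negative (pile = 1, rank = 4).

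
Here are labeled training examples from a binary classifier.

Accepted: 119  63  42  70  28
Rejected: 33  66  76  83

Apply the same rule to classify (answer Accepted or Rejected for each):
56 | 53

Accepted, Rejected

A rule that fits every label: multiple of 7 — true of each 'Accepted' example, false of each 'Rejected' one.
56: Accepted (56 = 7·8). 53: Rejected (53 = 7·7 + 4).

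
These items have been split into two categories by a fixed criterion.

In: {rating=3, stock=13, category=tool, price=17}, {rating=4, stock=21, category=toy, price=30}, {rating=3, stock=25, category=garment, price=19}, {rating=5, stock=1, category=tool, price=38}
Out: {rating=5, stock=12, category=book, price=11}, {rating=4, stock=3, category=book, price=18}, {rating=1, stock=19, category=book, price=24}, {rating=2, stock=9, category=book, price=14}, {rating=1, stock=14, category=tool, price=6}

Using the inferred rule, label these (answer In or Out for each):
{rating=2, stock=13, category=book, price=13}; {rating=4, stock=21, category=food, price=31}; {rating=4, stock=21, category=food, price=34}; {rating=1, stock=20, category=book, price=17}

The pattern is that an item is 'In' exactly when: price ≥ 30 OR rating = 3.

Out, In, In, Out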